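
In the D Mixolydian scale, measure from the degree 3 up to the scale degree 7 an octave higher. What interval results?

Spelling the D Mixolydian scale: D E F♯ G A B C.
Degree 3 = F♯; degree 7 (up an octave) = C.
F♯ up to C is 18 semitones, a half step narrower than a perfect twelfth, so the interval is diminished.

diminished 12th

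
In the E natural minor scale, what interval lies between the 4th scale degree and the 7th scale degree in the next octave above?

perfect 11th

The scale runs E F♯ G A B C D.
The 4th scale degree is A and the scale degree 7 (up an octave) is D.
A up to D spans 11 letter names and 17 semitones — a perfect eleventh.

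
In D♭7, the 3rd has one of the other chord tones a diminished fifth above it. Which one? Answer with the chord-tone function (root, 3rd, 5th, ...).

D♭7: D♭ F A♭ C♭.
The 3rd is F. A diminished fifth above F is C♭.
C♭ is the chord's 7th.

7th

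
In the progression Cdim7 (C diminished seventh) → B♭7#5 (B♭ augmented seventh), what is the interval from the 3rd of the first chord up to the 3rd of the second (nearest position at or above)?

major 7th

Cdim7 (C diminished seventh) has E♭ as its 3rd, and B♭7#5 (B♭ augmented seventh) has D as its 3rd.
E♭ up to D spans 7 letter names and 11 semitones — a major seventh.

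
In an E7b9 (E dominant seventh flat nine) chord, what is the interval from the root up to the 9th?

E dominant seventh flat nine: E G# B D F.
So we need the interval from E up to F.
E up to F is 13 semitones, a half step narrower than a major ninth, so the interval is minor.

minor 9th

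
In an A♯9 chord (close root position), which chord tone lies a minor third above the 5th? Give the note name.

A♯ dominant ninth is spelled A♯-C𝄪-E♯-G♯-B♯.
The 5th is E♯. A minor third above E♯ is G♯.
G♯ is the chord's 7th.

G#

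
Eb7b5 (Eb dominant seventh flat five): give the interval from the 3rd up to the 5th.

Eb dominant seventh flat five is spelled Eb G Bbb Db.
The 3rd is G and the 5th is Bbb.
3 letter names make it a third; at 2 semitones (a whole step narrower than major) the quality is diminished.

diminished 3rd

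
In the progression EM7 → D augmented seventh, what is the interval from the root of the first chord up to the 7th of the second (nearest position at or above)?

EM7 has E as its root, and D augmented seventh has C as its 7th.
From E to C: 8 semitones over a sixth = minor.

minor sixth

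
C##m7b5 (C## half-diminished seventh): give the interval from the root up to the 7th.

Spelling the chord: C##, E#, G#, B#.
That puts C## below B#.
C## up to B# is 10 semitones, a half step narrower than a major seventh, so the interval is minor.

minor seventh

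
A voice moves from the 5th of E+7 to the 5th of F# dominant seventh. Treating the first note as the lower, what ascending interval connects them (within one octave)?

The 5th of E+7 is B#; the 5th of F# dominant seventh is C#.
2 letter names make it a second; at 1 semitone (a half step narrower than major) the quality is minor.

minor second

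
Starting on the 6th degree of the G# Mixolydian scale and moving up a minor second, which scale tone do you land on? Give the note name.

F#

The scale is G# A# B# C# D# E# F#.
The 6th degree is E#; a minor second above that is F# — scale degree 7.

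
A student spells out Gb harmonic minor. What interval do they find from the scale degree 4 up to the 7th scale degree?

augmented fourth

Spelling Gb harmonic minor: Gb Ab Bbb Cb Db Ebb F.
So we need the interval from Cb up to F.
4 letter names make it a fourth; at 6 semitones (a half step wider than perfect) the quality is augmented.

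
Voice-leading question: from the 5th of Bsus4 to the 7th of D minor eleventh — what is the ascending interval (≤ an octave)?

Bsus4 has F♯ as its 5th, and D minor eleventh has C as its 7th.
From F♯ to C: 6 semitones over a fifth = diminished.

diminished fifth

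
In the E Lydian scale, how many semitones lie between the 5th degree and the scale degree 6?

2

The scale is E F# G# A# B C# D#.
B up to C# is a major second — 2 semitones.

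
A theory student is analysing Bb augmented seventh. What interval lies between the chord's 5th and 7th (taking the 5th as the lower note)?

diminished 3rd

The chord tones of Bb7#5 (Bb augmented seventh) are Bb D F# Ab.
That puts F# below Ab.
3 letter names make it a third; at 2 semitones (a whole step narrower than major) the quality is diminished.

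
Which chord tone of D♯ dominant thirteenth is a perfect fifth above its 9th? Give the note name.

B#

D♯13 is spelled D♯ F𝄪 A♯ C♯ E♯ B♯.
The 9th is E♯. A perfect fifth above E♯ is B♯.
B♯ is the chord's 13th.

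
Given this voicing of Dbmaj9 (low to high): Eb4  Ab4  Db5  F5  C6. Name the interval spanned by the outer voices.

major thirteenth

The outer voices are Eb4 and C6.
Eb up to C spans 13 letter names and 21 semitones — a major thirteenth.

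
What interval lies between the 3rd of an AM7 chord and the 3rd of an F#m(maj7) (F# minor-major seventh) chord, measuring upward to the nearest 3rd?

The 3rd of AM7 is C#; the 3rd of F#m(maj7) (F# minor-major seventh) is A.
6 letter names make it a sixth; at 8 semitones (a half step narrower than major) the quality is minor.

minor 6th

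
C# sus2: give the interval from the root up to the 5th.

P5

Spelling the chord: C#–D#–G#.
Root = C#; 5th = G#.
Counting 5 letters and 7 half steps from C# gives a perfect fifth.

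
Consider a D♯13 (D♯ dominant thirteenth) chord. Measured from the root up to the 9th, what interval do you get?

D♯13 (D♯ dominant thirteenth): D♯–F𝄪–A♯–C♯–E♯–B♯.
That puts D♯ below E♯.
From D♯ to E♯ is 14 semitones, exactly the major ninth.

major ninth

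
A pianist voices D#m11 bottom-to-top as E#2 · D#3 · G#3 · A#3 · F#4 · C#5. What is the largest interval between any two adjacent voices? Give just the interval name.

Adjacent intervals: E#2→D#3 = minor seventh; D#3→G#3 = perfect fourth; G#3→A#3 = major second; A#3→F#4 = minor sixth; F#4→C#5 = perfect fifth.
The largest is E#2 to D#3, a minor seventh (10 semitones).

m7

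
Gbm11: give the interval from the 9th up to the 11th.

The chord tones of Gbm11 are Gb Bbb Db Fb Ab Cb.
The 9th is Ab and the 11th is Cb.
Ab up to Cb is 3 semitones, a half step narrower than a major third, so the interval is minor.

minor third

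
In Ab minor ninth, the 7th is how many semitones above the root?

Abmin9 is spelled Ab–Cb–Eb–Gb–Bb.
Ab to Gb is a minor seventh: 10 semitones.

10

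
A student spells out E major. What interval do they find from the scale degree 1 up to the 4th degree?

The scale runs E F♯ G♯ A B C♯ D♯.
So we need the interval from E up to A.
E up to A spans 4 letter names and 5 semitones — a perfect fourth.

perfect 4th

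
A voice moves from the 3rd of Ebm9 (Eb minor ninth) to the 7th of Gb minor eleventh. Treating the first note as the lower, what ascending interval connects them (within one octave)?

minor seventh

The 3rd of Ebm9 (Eb minor ninth) is Gb; the 7th of Gb minor eleventh is Fb.
From Gb to Fb: 10 semitones over a seventh = minor.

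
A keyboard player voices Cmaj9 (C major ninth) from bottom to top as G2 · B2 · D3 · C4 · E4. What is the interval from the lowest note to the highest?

The outer voices are G2 and E4.
From G to E is 21 semitones, exactly the major thirteenth.

major thirteenth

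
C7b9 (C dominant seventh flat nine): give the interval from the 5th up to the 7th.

Spelling the chord: C–E–G–B♭–D♭.
The 5th is G and the 7th is B♭.
G up to B♭ is 3 semitones, a half step narrower than a major third, so the interval is minor.

minor third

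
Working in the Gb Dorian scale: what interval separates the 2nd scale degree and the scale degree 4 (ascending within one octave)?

minor third

The scale runs Gb Ab Bbb Cb Db Eb Fb.
The 2nd scale degree is Ab and the 4th scale degree is Cb.
3 letter names make it a third; at 3 semitones (a half step narrower than major) the quality is minor.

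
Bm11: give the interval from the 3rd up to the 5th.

Spelling the chord: B, D, F♯, A, C♯, E.
The 3rd is D and the 5th is F♯.
From D to F♯ is 4 semitones, exactly the major third.

M3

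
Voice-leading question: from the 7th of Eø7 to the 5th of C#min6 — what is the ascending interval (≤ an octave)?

augmented fourth

Eø7 has D as its 7th, and C#min6 has G# as its 5th.
4 letter names make it a fourth; at 6 semitones (a half step wider than perfect) the quality is augmented.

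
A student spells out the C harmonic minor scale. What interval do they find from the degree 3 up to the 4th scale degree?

major 2nd

Spelling the C harmonic minor scale: C D Eb F G Ab B.
That puts Eb below F.
From Eb to F is 2 semitones, exactly the major second.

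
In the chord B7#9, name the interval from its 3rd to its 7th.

The chord tones of B dominant seventh sharp nine are B–D#–F#–A–C##.
So we need the interval from D# up to A.
From D# to A: 6 semitones over a fifth = diminished.
This 3–7 tritone is the characteristic tension at the heart of the dominant sound.

diminished fifth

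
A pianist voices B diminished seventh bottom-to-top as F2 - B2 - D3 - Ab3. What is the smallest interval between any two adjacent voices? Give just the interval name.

Adjacent intervals: F2→B2 = augmented fourth; B2→D3 = minor third; D3→Ab3 = diminished fifth.
The smallest is B2 to D3, a minor third (3 semitones).

minor third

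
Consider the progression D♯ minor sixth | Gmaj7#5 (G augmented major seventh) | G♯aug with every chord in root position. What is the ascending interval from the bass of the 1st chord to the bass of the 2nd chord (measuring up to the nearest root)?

The roots are D♯ and G.
From D♯ to G: 4 semitones over a fourth = diminished.

diminished fourth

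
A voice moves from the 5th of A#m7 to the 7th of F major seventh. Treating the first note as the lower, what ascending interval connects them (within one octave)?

diminished octave

A#m7 has E# as its 5th, and F major seventh has E as its 7th.
8 letter names make it an octave; at 11 semitones (a half step narrower than perfect) the quality is diminished.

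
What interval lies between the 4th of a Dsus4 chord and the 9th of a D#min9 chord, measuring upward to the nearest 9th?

augmented sixth

Dsus4 has G as its 4th, and D#min9 has E# as its 9th.
From G to E#: 10 semitones over a sixth = augmented.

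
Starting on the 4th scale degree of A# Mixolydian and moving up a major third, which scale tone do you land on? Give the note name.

F##

The scale is A# B# C## D# E# F## G#.
The 4th scale degree is D#; a major third above that is F## — scale degree 6.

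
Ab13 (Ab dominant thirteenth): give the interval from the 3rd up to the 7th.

diminished 5th

Ab13: Ab, C, Eb, Gb, Bb, F.
So we need the interval from C up to Gb.
5 letter names make it a fifth; at 6 semitones (a half step narrower than perfect) the quality is diminished.
That tritone between 3rd and 7th is what gives the dominant seventh its pull toward resolution.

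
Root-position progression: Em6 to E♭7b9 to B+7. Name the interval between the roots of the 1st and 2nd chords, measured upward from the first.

diminished octave

The roots are E and E♭.
E up to E♭ is 11 semitones, a half step narrower than a perfect octave, so the interval is diminished.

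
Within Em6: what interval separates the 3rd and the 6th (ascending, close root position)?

augmented 4th

The chord tones of Em6 are E-G-B-C♯.
The 3rd is G and the 6th is C♯.
G up to C♯ is 6 semitones, a half step wider than a perfect fourth, so the interval is augmented.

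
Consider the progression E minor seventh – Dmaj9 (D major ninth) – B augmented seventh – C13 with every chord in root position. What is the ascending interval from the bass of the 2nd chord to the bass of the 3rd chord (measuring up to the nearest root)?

The roots are D and B.
From D to B is 9 semitones, exactly the major sixth.

major sixth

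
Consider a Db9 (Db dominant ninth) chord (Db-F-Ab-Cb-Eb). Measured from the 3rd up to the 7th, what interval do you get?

The 3rd is F and the 7th is Cb.
From F to Cb: 6 semitones over a fifth = diminished.
That tritone between 3rd and 7th is what gives the dominant seventh its pull toward resolution.

diminished fifth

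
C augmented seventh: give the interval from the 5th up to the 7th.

The chord tones of C7#5 (C augmented seventh) are C–E–G#–Bb.
So we need the interval from G# up to Bb.
From G# to Bb: 2 semitones over a third = diminished.

diminished 3rd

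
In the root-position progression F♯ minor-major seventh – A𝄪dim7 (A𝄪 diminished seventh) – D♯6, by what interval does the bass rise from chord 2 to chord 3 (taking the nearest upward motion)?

The roots are A𝄪 and D♯.
From A𝄪 to D♯: 4 semitones over a fourth = diminished.

diminished 4th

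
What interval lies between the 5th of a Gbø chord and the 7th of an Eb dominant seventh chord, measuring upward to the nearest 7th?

Gbø has Dbb as its 5th, and Eb dominant seventh has Db as its 7th.
From Dbb to Db: 1 semitone over a unison = augmented.

augmented unison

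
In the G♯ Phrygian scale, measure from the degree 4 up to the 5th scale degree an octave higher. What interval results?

G♯ phrygian: G♯ A B C♯ D♯ E F♯.
That puts C♯ below D♯.
From C♯ to D♯ is 14 semitones, exactly the major ninth.

major 9th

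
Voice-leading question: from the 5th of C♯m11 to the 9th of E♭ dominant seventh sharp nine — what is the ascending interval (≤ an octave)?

C♯m11 has G♯ as its 5th, and E♭ dominant seventh sharp nine has F♯ as its 9th.
7 letter names make it a seventh; at 10 semitones (a half step narrower than major) the quality is minor.

minor seventh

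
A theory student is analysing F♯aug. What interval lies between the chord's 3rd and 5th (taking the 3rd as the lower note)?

F♯+ (F♯ augmented): F♯, A♯, C𝄪.
3rd = A♯; 5th = C𝄪.
From A♯ to C𝄪 is 4 semitones, exactly the major third.

major 3rd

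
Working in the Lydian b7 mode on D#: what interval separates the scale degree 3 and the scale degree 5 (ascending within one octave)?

minor 3rd

D# lydian dominant: D# E# F## G## A# B# C#.
So we need the interval from F## up to A#.
F## up to A# is 3 semitones, a half step narrower than a major third, so the interval is minor.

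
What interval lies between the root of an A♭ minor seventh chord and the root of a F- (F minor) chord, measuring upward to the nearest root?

M6

A♭ minor seventh has A♭ as its root, and F- (F minor) has F as its root.
Counting 6 letters and 9 half steps from A♭ gives a major sixth.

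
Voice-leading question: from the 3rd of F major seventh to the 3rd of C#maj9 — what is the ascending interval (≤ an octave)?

F major seventh has A as its 3rd, and C#maj9 has E# as its 3rd.
5 letter names make it a fifth; at 8 semitones (a half step wider than perfect) the quality is augmented.

augmented fifth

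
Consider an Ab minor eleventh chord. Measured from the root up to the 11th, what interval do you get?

Abm11: Ab–Cb–Eb–Gb–Bb–Db.
Root = Ab; 11th = Db.
From Ab to Db is 17 semitones, exactly the perfect eleventh.

perfect eleventh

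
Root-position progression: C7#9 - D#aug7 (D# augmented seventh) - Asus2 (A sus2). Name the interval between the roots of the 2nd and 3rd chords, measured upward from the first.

d5

The roots are D# and A.
From D# to A: 6 semitones over a fifth = diminished.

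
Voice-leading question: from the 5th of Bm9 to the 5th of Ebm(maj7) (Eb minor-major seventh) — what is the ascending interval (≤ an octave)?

Bm9 has F# as its 5th, and Ebm(maj7) (Eb minor-major seventh) has Bb as its 5th.
4 letter names make it a fourth; at 4 semitones (a half step narrower than perfect) the quality is diminished.

diminished fourth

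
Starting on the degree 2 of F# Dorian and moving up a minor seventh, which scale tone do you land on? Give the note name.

The scale is F# G# A B C# D# E.
The degree 2 is G#; a minor seventh above that is F# — scale degree 1.

F#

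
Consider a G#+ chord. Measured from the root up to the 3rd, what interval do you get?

Spelling the chord: G#–B#–D##.
So we need the interval from G# up to B#.
From G# to B# is 4 semitones, exactly the major third.

major third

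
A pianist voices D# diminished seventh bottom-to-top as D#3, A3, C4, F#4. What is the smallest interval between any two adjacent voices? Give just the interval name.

Adjacent intervals: D#3→A3 = diminished fifth; A3→C4 = minor third; C4→F#4 = augmented fourth.
The smallest is A3 to C4, a minor third (3 semitones).

m3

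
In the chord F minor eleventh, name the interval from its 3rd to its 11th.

Fm11 (F minor eleventh): F–Ab–C–Eb–G–Bb.
3rd = Ab; 11th = Bb.
From Ab to Bb is 14 semitones, exactly the major ninth.

major ninth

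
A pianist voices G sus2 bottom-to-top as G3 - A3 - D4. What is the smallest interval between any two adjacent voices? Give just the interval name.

major second

Adjacent intervals: G3→A3 = major second; A3→D4 = perfect fourth.
The smallest is G3 to A3, a major second (2 semitones).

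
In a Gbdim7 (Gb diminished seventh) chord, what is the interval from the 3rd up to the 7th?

diminished 5th

Gb diminished seventh is spelled Gb Bbb Dbb Fbb.
That puts Bbb below Fbb.
Bbb up to Fbb is 6 semitones, a half step narrower than a perfect fifth, so the interval is diminished.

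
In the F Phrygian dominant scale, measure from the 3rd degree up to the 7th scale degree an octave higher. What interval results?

Spelling the F Phrygian dominant scale: F Gb A Bb C Db Eb.
3rd degree = A; scale degree 7 (up an octave) = Eb.
A up to Eb is 18 semitones, a half step narrower than a perfect twelfth, so the interval is diminished.

diminished twelfth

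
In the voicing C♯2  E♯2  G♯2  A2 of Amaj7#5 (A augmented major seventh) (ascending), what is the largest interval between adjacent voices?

major third

Adjacent intervals: C♯2→E♯2 = major third; E♯2→G♯2 = minor third; G♯2→A2 = minor second.
The largest is C♯2 to E♯2, a major third (4 semitones).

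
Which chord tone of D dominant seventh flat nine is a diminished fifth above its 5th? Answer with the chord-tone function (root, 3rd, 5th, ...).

D7b9: D F♯ A C E♭.
The 5th is A. A diminished fifth above A is E♭.
E♭ is the chord's 9th.

9th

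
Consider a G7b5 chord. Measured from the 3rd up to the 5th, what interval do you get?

Spelling the chord: G-B-D♭-F.
So we need the interval from B up to D♭.
From B to D♭: 2 semitones over a third = diminished.

diminished third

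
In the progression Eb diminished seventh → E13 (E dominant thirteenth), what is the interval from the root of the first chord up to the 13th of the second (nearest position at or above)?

The root of Eb diminished seventh is Eb; the 13th of E13 (E dominant thirteenth) is C#.
From Eb to C#: 10 semitones over a sixth = augmented.

augmented sixth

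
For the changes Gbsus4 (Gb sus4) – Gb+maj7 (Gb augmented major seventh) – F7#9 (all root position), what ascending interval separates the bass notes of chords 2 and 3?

The roots are Gb and F.
Counting 7 letters and 11 half steps from Gb gives a major seventh.

major seventh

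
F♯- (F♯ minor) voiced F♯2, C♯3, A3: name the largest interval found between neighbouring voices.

Adjacent intervals: F♯2→C♯3 = perfect fifth; C♯3→A3 = minor sixth.
The largest is C♯3 to A3, a minor sixth (8 semitones).

minor 6th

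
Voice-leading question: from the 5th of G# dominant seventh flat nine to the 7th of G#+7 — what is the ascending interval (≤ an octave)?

The 5th of G# dominant seventh flat nine is D#; the 7th of G#+7 is F#.
3 letter names make it a third; at 3 semitones (a half step narrower than major) the quality is minor.

minor third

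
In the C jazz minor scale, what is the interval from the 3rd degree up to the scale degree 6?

Spelling the C jazz minor scale: C D Eb F G A B.
3rd degree = Eb; degree 6 = A.
4 letter names make it a fourth; at 6 semitones (a half step wider than perfect) the quality is augmented.

augmented fourth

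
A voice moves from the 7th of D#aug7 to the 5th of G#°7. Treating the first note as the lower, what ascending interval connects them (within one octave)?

D#aug7 has C# as its 7th, and G#°7 has D as its 5th.
C# up to D is 1 semitone, a half step narrower than a major second, so the interval is minor.

minor 2nd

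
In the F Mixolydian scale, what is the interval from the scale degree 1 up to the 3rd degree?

major third

Spelling the F Mixolydian scale: F G A B♭ C D E♭.
So we need the interval from F up to A.
F up to A spans 3 letter names and 4 semitones — a major third.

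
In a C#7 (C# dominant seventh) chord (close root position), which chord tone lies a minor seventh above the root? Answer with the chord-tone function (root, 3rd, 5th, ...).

C#7 is spelled C# E# G# B.
The root is C#. A minor seventh above C# is B.
B is the chord's 7th.

7th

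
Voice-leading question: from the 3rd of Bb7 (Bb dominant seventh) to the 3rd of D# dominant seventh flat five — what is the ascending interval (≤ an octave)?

Bb7 (Bb dominant seventh) has D as its 3rd, and D# dominant seventh flat five has F## as its 3rd.
From D to F##: 5 semitones over a third = augmented.

augmented third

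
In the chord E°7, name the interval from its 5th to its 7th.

E°7: E–G–Bb–Db.
That puts Bb below Db.
3 letter names make it a third; at 3 semitones (a half step narrower than major) the quality is minor.

minor third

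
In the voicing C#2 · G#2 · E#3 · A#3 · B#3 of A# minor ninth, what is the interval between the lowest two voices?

Those voices are C#2 and G#2.
Counting 5 letters and 7 half steps from C# gives a perfect fifth.

perfect fifth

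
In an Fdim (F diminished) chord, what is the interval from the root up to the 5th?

diminished fifth

The chord tones of F° are F A♭ C♭.
That puts F below C♭.
5 letter names make it a fifth; at 6 semitones (a half step narrower than perfect) the quality is diminished.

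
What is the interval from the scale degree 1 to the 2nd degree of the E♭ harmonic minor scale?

E♭ harmonic minor: E♭ F G♭ A♭ B♭ C♭ D.
That puts E♭ below F.
From E♭ to F is 2 semitones, exactly the major second.

major second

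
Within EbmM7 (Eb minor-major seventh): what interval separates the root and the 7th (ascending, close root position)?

major seventh

Spelling the chord: Eb, Gb, Bb, D.
The root is Eb and the 7th is D.
Eb up to D spans 7 letter names and 11 semitones — a major seventh.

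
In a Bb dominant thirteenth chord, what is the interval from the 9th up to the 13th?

perfect fifth

The chord tones of Bb13 (Bb dominant thirteenth) are Bb D F Ab C G.
The 9th is C and the 13th is G.
From C to G is 7 semitones, exactly the perfect fifth.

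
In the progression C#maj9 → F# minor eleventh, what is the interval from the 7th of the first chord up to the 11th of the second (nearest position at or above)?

diminished octave

C#maj9 has B# as its 7th, and F# minor eleventh has B as its 11th.
B# up to B is 11 semitones, a half step narrower than a perfect octave, so the interval is diminished.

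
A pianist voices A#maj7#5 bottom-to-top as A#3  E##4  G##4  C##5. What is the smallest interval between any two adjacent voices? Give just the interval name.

minor 3rd

Adjacent intervals: A#3→E##4 = augmented fifth; E##4→G##4 = minor third; G##4→C##5 = perfect fourth.
The smallest is E##4 to G##4, a minor third (3 semitones).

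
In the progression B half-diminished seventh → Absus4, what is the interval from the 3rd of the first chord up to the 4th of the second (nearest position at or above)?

diminished octave

B half-diminished seventh has D as its 3rd, and Absus4 has Db as its 4th.
8 letter names make it an octave; at 11 semitones (a half step narrower than perfect) the quality is diminished.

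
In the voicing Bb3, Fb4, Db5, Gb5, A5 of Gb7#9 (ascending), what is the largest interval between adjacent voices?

M6

Adjacent intervals: Bb3→Fb4 = diminished fifth; Fb4→Db5 = major sixth; Db5→Gb5 = perfect fourth; Gb5→A5 = augmented second.
The largest is Fb4 to Db5, a major sixth (9 semitones).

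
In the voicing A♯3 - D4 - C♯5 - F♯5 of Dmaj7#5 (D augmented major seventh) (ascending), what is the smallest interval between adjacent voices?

Adjacent intervals: A♯3→D4 = diminished fourth; D4→C♯5 = major seventh; C♯5→F♯5 = perfect fourth.
The smallest is A♯3 to D4, a diminished fourth (4 semitones).

diminished 4th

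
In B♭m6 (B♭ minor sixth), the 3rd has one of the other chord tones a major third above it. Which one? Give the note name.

F

Spelling the chord: B♭–D♭–F–G.
The 3rd is D♭. A major third above D♭ is F.
F is the chord's 5th.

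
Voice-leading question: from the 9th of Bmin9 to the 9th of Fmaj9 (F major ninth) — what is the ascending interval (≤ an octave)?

diminished fifth

The 9th of Bmin9 is C♯; the 9th of Fmaj9 (F major ninth) is G.
From C♯ to G: 6 semitones over a fifth = diminished.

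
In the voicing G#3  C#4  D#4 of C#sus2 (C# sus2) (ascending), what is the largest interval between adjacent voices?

perfect fourth

Adjacent intervals: G#3→C#4 = perfect fourth; C#4→D#4 = major second.
The largest is G#3 to C#4, a perfect fourth (5 semitones).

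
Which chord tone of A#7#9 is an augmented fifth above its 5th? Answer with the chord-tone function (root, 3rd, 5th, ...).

A#7#9 is spelled A#, C##, E#, G#, B##.
The 5th is E#. An augmented fifth above E# is B##.
B## is the chord's 9th.

9th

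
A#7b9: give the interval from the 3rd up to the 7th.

A#7b9 (A# dominant seventh flat nine) is spelled A# C## E# G# B.
3rd = C##; 7th = G#.
C## up to G# is 6 semitones, a half step narrower than a perfect fifth, so the interval is diminished.

diminished 5th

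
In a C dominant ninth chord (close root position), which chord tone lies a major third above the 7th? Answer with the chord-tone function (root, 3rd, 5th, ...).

9th

C9 is spelled C–E–G–Bb–D.
The 7th is Bb. A major third above Bb is D.
D is the chord's 9th.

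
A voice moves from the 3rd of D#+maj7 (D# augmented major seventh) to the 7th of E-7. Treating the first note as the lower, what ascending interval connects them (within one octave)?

diminished 6th

The 3rd of D#+maj7 (D# augmented major seventh) is F##; the 7th of E-7 is D.
F## up to D is 7 semitones, a whole step narrower than a major sixth, so the interval is diminished.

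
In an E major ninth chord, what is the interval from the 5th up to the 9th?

Emaj9 is spelled E–G#–B–D#–F#.
That puts B below F#.
From B to F# is 7 semitones, exactly the perfect fifth.

perfect fifth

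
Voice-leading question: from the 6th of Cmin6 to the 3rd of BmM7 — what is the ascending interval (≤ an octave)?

The 6th of Cmin6 is A; the 3rd of BmM7 is D.
Counting 4 letters and 5 half steps from A gives a perfect fourth.

perfect fourth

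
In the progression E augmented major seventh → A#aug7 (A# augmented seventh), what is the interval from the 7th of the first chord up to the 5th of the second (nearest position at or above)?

E augmented major seventh has D# as its 7th, and A#aug7 (A# augmented seventh) has E## as its 5th.
D# up to E## is 3 semitones, a half step wider than a major second, so the interval is augmented.

A2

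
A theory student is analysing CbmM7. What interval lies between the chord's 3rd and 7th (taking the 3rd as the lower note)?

augmented fifth

Cbm(maj7) (Cb minor-major seventh) is spelled Cb–Ebb–Gb–Bb.
The 3rd is Ebb and the 7th is Bb.
From Ebb to Bb: 8 semitones over a fifth = augmented.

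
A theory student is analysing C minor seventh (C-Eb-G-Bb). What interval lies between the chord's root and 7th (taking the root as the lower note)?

minor seventh

Root = C; 7th = Bb.
C up to Bb is 10 semitones, a half step narrower than a major seventh, so the interval is minor.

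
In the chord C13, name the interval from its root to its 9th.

major 9th

Spelling the chord: C-E-G-Bb-D-A.
So we need the interval from C up to D.
C up to D spans 9 letter names and 14 semitones — a major ninth.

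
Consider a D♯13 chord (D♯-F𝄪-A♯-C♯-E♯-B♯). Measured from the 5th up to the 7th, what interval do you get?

The 5th is A♯ and the 7th is C♯.
3 letter names make it a third; at 3 semitones (a half step narrower than major) the quality is minor.

minor third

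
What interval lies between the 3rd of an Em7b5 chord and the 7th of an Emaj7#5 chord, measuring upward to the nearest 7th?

augmented fifth

Em7b5 has G as its 3rd, and Emaj7#5 has D# as its 7th.
G up to D# is 8 semitones, a half step wider than a perfect fifth, so the interval is augmented.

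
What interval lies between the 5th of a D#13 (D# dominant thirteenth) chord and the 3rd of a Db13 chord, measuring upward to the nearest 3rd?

d6

The 5th of D#13 (D# dominant thirteenth) is A#; the 3rd of Db13 is F.
6 letter names make it a sixth; at 7 semitones (a whole step narrower than major) the quality is diminished.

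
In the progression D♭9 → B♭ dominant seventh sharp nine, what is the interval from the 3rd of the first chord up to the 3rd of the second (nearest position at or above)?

D♭9 has F as its 3rd, and B♭ dominant seventh sharp nine has D as its 3rd.
F up to D spans 6 letter names and 9 semitones — a major sixth.

major sixth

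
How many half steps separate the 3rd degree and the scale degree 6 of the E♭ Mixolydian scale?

The scale is E♭ F G A♭ B♭ C D♭.
G up to C is a perfect fourth — 5 semitones.

5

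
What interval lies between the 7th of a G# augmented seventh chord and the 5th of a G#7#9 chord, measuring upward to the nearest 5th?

major 6th

The 7th of G# augmented seventh is F#; the 5th of G#7#9 is D#.
From F# to D# is 9 semitones, exactly the major sixth.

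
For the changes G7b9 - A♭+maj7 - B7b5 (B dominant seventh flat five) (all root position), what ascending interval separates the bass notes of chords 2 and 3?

The roots are A♭ and B.
2 letter names make it a second; at 3 semitones (a half step wider than major) the quality is augmented.

augmented second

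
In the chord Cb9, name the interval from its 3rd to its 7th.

diminished 5th

Cb9 (Cb dominant ninth) is spelled Cb–Eb–Gb–Bbb–Db.
So we need the interval from Eb up to Bbb.
From Eb to Bbb: 6 semitones over a fifth = diminished.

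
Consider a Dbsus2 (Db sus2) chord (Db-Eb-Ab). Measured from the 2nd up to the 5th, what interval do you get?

perfect fourth

So we need the interval from Eb up to Ab.
Eb up to Ab spans 4 letter names and 5 semitones — a perfect fourth.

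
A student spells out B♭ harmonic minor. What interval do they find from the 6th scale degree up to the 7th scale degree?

Spelling B♭ harmonic minor: B♭ C D♭ E♭ F G♭ A.
6th scale degree = G♭; 7th scale degree = A.
From G♭ to A: 3 semitones over a second = augmented.

A2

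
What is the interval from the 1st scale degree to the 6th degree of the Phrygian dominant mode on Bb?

minor 6th

Bb phrygian dominant: Bb Cb D Eb F Gb Ab.
That puts Bb below Gb.
Bb up to Gb is 8 semitones, a half step narrower than a major sixth, so the interval is minor.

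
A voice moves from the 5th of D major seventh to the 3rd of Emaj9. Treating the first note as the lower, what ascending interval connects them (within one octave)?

The 5th of D major seventh is A; the 3rd of Emaj9 is G♯.
Counting 7 letters and 11 half steps from A gives a major seventh.

major seventh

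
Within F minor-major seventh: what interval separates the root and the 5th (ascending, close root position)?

Spelling the chord: F-Ab-C-E.
That puts F below C.
F up to C spans 5 letter names and 7 semitones — a perfect fifth.

perfect 5th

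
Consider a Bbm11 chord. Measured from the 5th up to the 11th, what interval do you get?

Bbm11 is spelled Bb, Db, F, Ab, C, Eb.
So we need the interval from F up to Eb.
From F to Eb: 10 semitones over a seventh = minor.

m7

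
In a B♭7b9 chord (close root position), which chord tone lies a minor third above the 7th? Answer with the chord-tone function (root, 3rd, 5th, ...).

The chord tones of B♭7b9 are B♭ D F A♭ C♭.
The 7th is A♭. A minor third above A♭ is C♭.
C♭ is the chord's 9th.

9th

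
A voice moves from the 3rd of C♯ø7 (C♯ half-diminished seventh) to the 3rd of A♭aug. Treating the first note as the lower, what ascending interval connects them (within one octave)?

C♯ø7 (C♯ half-diminished seventh) has E as its 3rd, and A♭aug has C as its 3rd.
From E to C: 8 semitones over a sixth = minor.

m6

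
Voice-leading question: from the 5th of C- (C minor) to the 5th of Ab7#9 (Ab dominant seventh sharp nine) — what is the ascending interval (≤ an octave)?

minor sixth

The 5th of C- (C minor) is G; the 5th of Ab7#9 (Ab dominant seventh sharp nine) is Eb.
G up to Eb is 8 semitones, a half step narrower than a major sixth, so the interval is minor.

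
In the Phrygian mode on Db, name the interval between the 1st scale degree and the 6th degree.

m6

The scale runs Db Ebb Fb Gb Ab Bbb Cb.
1st scale degree = Db; 6th degree = Bbb.
From Db to Bbb: 8 semitones over a sixth = minor.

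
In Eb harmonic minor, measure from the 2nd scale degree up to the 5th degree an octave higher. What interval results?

The scale runs Eb F Gb Ab Bb Cb D.
2nd scale degree = F; scale degree 5 (up an octave) = Bb.
From F to Bb is 17 semitones, exactly the perfect eleventh.

perfect eleventh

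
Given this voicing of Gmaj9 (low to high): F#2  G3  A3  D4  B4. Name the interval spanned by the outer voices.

perfect 18th

The outer voices are F#2 and B4.
F# up to B spans 18 letter names and 29 semitones — a perfect 18th.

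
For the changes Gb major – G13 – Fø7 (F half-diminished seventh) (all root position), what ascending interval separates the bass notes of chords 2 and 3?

The roots are G and F.
From G to F: 10 semitones over a seventh = minor.

minor 7th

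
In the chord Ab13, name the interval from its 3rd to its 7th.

Ab13: Ab, C, Eb, Gb, Bb, F.
3rd = C; 7th = Gb.
From C to Gb: 6 semitones over a fifth = diminished.
That tritone between 3rd and 7th is what gives the dominant seventh its pull toward resolution.

diminished fifth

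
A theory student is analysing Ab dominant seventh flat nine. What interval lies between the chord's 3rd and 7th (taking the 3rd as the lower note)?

The chord tones of Ab7b9 (Ab dominant seventh flat nine) are Ab, C, Eb, Gb, Bbb.
3rd = C; 7th = Gb.
C up to Gb is 6 semitones, a half step narrower than a perfect fifth, so the interval is diminished.
This 3–7 tritone is the characteristic tension at the heart of the dominant sound.

diminished 5th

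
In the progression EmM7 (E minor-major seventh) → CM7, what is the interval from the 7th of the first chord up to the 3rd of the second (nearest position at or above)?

EmM7 (E minor-major seventh) has D♯ as its 7th, and CM7 has E as its 3rd.
2 letter names make it a second; at 1 semitone (a half step narrower than major) the quality is minor.

minor second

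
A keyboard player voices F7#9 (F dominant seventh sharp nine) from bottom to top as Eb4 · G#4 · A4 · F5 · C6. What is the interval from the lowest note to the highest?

The outer voices are Eb4 and C6.
Eb up to C spans 13 letter names and 21 semitones — a major thirteenth.

major thirteenth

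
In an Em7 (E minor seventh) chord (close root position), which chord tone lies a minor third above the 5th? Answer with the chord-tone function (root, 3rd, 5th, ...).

7th

Em7 (E minor seventh): E G B D.
The 5th is B. A minor third above B is D.
D is the chord's 7th.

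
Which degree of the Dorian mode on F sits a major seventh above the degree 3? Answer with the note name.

The scale is F G Ab Bb C D Eb.
The degree 3 is Ab; a major seventh above that is G — scale degree 2.

G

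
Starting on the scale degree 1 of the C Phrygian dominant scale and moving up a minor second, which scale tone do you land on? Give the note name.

Db

The scale is C D♭ E F G A♭ B♭.
The scale degree 1 is C; a minor second above that is D♭ — scale degree 2.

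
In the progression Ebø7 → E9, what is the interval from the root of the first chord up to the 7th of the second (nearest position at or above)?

The root of Ebø7 is Eb; the 7th of E9 is D.
Eb up to D spans 7 letter names and 11 semitones — a major seventh.

major seventh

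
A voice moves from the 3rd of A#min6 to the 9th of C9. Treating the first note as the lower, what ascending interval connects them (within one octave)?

A#min6 has C# as its 3rd, and C9 has D as its 9th.
C# up to D is 1 semitone, a half step narrower than a major second, so the interval is minor.

minor second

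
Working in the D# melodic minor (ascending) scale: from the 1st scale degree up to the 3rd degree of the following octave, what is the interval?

D# melodic minor: D# E# F# G# A# B# C##.
The 1st scale degree is D# and the 3rd scale degree (up an octave) is F#.
10 letter names make it a tenth; at 15 semitones (a half step narrower than major) the quality is minor.

m10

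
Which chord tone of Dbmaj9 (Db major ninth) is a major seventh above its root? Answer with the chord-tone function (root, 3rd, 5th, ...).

7th

Spelling the chord: Db F Ab C Eb.
The root is Db. A major seventh above Db is C.
C is the chord's 7th.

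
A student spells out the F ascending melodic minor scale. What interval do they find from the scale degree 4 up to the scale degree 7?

A4

Spelling the F ascending melodic minor scale: F G Ab Bb C D E.
That puts Bb below E.
From Bb to E: 6 semitones over a fourth = augmented.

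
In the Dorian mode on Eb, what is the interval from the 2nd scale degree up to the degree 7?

minor 6th

The scale runs Eb F Gb Ab Bb C Db.
The 2nd scale degree is F and the scale degree 7 is Db.
F up to Db is 8 semitones, a half step narrower than a major sixth, so the interval is minor.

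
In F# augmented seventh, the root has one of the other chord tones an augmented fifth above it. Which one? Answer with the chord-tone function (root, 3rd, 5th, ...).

5th

F# augmented seventh is spelled F#-A#-C##-E.
The root is F#. An augmented fifth above F# is C##.
C## is the chord's 5th.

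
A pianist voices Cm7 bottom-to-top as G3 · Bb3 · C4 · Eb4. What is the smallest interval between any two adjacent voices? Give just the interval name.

major second

Adjacent intervals: G3→Bb3 = minor third; Bb3→C4 = major second; C4→Eb4 = minor third.
The smallest is Bb3 to C4, a major second (2 semitones).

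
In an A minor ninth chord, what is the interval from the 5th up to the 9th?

P5

A minor ninth is spelled A–C–E–G–B.
The 5th is E and the 9th is B.
From E to B is 7 semitones, exactly the perfect fifth.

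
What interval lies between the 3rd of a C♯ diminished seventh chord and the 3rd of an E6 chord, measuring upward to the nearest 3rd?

The 3rd of C♯ diminished seventh is E; the 3rd of E6 is G♯.
E up to G♯ spans 3 letter names and 4 semitones — a major third.

major third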